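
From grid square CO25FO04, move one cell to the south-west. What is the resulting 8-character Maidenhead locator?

CO25eo93

Longitude extended square 0; −1 → -1, wraps to 9, carry into subsquare.
Longitude subsquare f = 5; −1 → 4 = e.
Latitude extended square 4; −1 → 3.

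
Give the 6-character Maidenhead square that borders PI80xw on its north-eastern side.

PI90ax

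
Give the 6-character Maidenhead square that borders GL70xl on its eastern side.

GL80al

Longitude subsquare x = 23; +1 → 24, wraps to 0 = a, carry into square.
Longitude square 7; +1 → 8.
The latitude characters are unchanged.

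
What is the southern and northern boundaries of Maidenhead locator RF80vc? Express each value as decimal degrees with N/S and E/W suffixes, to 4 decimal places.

39.9167° S, 39.8750° S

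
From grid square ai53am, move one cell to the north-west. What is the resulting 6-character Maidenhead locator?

AI43xn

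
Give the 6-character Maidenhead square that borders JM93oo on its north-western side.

Longitude subsquare o = 14; −1 → 13 = n.
Latitude subsquare o = 14; +1 → 15 = p.

JM93np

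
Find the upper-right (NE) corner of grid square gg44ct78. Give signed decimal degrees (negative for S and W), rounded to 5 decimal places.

Field G=6, G=6: +6·20° lon, +6·10° lat → SW at lon -60°, lat -30°.
Square 4, 4: +4·2° lon, +4·1° lat → SW at lon -52°, lat -26°.
Subsquare c=2, t=19: +2·0.0833333° lon, +19·0.0416667° lat → SW at lon -51.8333°, lat -25.2083°.
Extended square 7, 8: +7·0.00833333° lon, +8·0.00416667° lat → SW at lon -51.775°, lat -25.175°.
Cell spans 0.00833333° lon × 0.00416667° lat. NE corner is SW corner plus one full cell.
latitude -25.17083, longitude -51.76667.

-25.17083, -51.76667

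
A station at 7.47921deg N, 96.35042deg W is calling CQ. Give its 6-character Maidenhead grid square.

EJ17tl

Add 180° to longitude and 90° to latitude: 83.6496, 97.4792.
Field (20°×10°, letters A–R): lon ⌊83.6496/20⌋ = 4 → E; lat ⌊97.4792/10⌋ = 9 → J.
Square (2°×1°, digits 0–9): lon ⌊3.6496/2⌋ = 1; lat ⌊7.4792/1⌋ = 7.
Subsquare (5′×2.5′, letters a–x): lon ⌊1.6496/0.0833333⌋ = 19 → t; lat ⌊0.4792/0.0416667⌋ = 11 → l.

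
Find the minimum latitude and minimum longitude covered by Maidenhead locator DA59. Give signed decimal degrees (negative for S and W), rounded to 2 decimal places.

-81.00, -110.00

Field D=3, A=0: +3·20° lon, +0·10° lat → SW at lon -120°, lat -90°.
Square 5, 9: +5·2° lon, +9·1° lat → SW at lon -110°, lat -81°.
latitude -81.00, longitude -110.00.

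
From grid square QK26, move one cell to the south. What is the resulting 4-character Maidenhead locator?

QK25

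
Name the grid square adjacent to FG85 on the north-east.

FG96

Longitude square 8; +1 → 9.
Latitude square 5; +1 → 6.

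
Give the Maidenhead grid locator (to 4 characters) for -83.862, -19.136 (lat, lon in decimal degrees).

IA06

Offset from 180°W / 90°S: lon 160.86°, lat 6.14°.
Field (20°×10°, letters A–R): lon ⌊160.86/20⌋ = 8 → I; lat ⌊6.14/10⌋ = 0 → A.
Square (2°×1°, digits 0–9): lon ⌊0.86/2⌋ = 0; lat ⌊6.14/1⌋ = 6.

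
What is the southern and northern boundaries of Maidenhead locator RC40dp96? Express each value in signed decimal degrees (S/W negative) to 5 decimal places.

-69.35000, -69.34583

Field R=17, C=2: +17·20° lon, +2·10° lat → SW at lon 160°, lat -70°.
Square 4, 0: +4·2° lon, +0·1° lat → SW at lon 168°, lat -70°.
Subsquare d=3, p=15: +3·0.0833333° lon, +15·0.0416667° lat → SW at lon 168.25°, lat -69.375°.
Extended square 9, 6: +9·0.00833333° lon, +6·0.00416667° lat → SW at lon 168.325°, lat -69.35°.
Cell spans 0.00833333° lon × 0.00416667° lat.
south -69.35000, north -69.34583.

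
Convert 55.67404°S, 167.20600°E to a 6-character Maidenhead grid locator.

RD34oh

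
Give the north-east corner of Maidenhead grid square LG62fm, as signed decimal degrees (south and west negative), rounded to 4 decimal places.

-27.4583, 52.5000

Field L=11, G=6: +11·20° lon, +6·10° lat → SW at lon 40°, lat -30°.
Square 6, 2: +6·2° lon, +2·1° lat → SW at lon 52°, lat -28°.
Subsquare f=5, m=12: +5·0.0833333° lon, +12·0.0416667° lat → SW at lon 52.4167°, lat -27.5°.
Cell spans 0.0833333° lon × 0.0416667° lat. NE corner is SW corner plus one full cell.
latitude -27.4583, longitude 52.5000.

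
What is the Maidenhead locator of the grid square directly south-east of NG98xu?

Longitude subsquare x = 23; +1 → 24, wraps to 0 = a, carry into square.
Longitude square 9; +1 → 10, wraps to 0, carry into field.
Longitude field N = 13; +1 → 14 = O.
Latitude subsquare u = 20; −1 → 19 = t.

OG08at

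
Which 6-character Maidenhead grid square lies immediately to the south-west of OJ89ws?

Longitude subsquare w = 22; −1 → 21 = v.
Latitude subsquare s = 18; −1 → 17 = r.

OJ89vr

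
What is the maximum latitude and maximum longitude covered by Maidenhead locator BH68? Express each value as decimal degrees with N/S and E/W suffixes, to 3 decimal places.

Field B=1, H=7: +1·20° lon, +7·10° lat → SW at lon -160°, lat -20°.
Square 6, 8: +6·2° lon, +8·1° lat → SW at lon -148°, lat -12°.
Cell spans 2° lon × 1° lat. NE corner is SW corner plus one full cell.
latitude 11.000° S, longitude 146.000° W.

11.000° S, 146.000° W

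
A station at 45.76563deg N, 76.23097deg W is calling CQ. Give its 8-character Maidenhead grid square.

Add 180° to longitude and 90° to latitude: 103.76903, 135.76563.
Field: 103.76903/20 → 5 → F, 135.76563/10 → 13 → N; chars FN.
Square: 3.76903/2 → 1, 5.76563/1 → 5; chars 15.
Subsquare: 1.76903/0.0833333 → 21 → v, 0.76563/0.0416667 → 18 → s; chars vs.
Extended square: 0.01903/0.00833333 → 2, 0.01563/0.00416667 → 3; chars 23.

FN15vs23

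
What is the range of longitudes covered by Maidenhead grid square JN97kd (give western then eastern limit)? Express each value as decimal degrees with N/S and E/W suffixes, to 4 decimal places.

Field J=9, N=13: +9·20° lon, +13·10° lat → SW at lon 0°, lat 40°.
Square 9, 7: +9·2° lon, +7·1° lat → SW at lon 18°, lat 47°.
Subsquare k=10, d=3: +10·0.0833333° lon, +3·0.0416667° lat → SW at lon 18.8333°, lat 47.125°.
Cell spans 0.0833333° lon × 0.0416667° lat.
west 18.8333° E, east 18.9167° E.

18.8333° E, 18.9167° E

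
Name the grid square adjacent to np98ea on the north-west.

NP98db

Longitude subsquare e = 4; −1 → 3 = d.
Latitude subsquare a = 0; +1 → 1 = b.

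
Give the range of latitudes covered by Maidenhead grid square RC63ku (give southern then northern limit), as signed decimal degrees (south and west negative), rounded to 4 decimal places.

Field R=17, C=2: +17·20° lon, +2·10° lat → SW at lon 160°, lat -70°.
Square 6, 3: +6·2° lon, +3·1° lat → SW at lon 172°, lat -67°.
Subsquare k=10, u=20: +10·0.0833333° lon, +20·0.0416667° lat → SW at lon 172.833°, lat -66.1667°.
Cell spans 0.0833333° lon × 0.0416667° lat.
south -66.1667, north -66.1250.

-66.1667, -66.1250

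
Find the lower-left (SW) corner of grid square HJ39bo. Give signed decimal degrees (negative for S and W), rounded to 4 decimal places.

9.5833, -33.9167

Field H=7, J=9: +7·20° lon, +9·10° lat → SW at lon -40°, lat 0°.
Square 3, 9: +3·2° lon, +9·1° lat → SW at lon -34°, lat 9°.
Subsquare b=1, o=14: +1·0.0833333° lon, +14·0.0416667° lat → SW at lon -33.9167°, lat 9.58333°.
latitude 9.5833, longitude -33.9167.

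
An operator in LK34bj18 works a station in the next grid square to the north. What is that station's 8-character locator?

LK34bj19

Latitude extended square 8; +1 → 9.
The longitude characters are unchanged.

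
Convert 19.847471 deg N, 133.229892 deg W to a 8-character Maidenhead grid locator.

Add 180° to longitude and 90° to latitude: 46.77011, 109.84747.
Field: lon ⌊46.77011/20⌋ = 2 → C; lat ⌊109.84747/10⌋ = 10 → K.
Square: lon ⌊6.77011/2⌋ = 3; lat ⌊9.84747/1⌋ = 9.
Subsquare: lon ⌊0.77011/0.0833333⌋ = 9 → j; lat ⌊0.84747/0.0416667⌋ = 20 → u.
Extended square: lon ⌊0.02011/0.00833333⌋ = 2; lat ⌊0.01414/0.00416667⌋ = 3.

CK39ju23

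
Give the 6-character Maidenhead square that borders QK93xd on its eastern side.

RK03ad

Longitude subsquare x = 23; +1 → 24, wraps to 0 = a, carry into square.
Longitude square 9; +1 → 10, wraps to 0, carry into field.
Longitude field Q = 16; +1 → 17 = R.
The latitude characters are unchanged.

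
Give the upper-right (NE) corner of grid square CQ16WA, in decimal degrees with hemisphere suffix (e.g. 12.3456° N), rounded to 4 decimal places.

76.0417° N, 136.0833° W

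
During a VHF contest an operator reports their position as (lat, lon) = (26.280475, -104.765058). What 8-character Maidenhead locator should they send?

DL76og87

Offset from 180°W / 90°S: lon 75.23494°, lat 116.28047°.
Field: 75.23494/20 → 3 → D, 116.28047/10 → 11 → L; chars DL.
Square: 15.23494/2 → 7, 6.28047/1 → 6; chars 76.
Subsquare: 1.23494/0.0833333 → 14 → o, 0.28047/0.0416667 → 6 → g; chars og.
Extended square: 0.06828/0.00833333 → 8, 0.03047/0.00416667 → 7; chars 87.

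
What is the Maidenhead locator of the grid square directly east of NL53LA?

NL53ma

Longitude subsquare l = 11; +1 → 12 = m.
The latitude characters are unchanged.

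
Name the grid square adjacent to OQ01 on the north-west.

Longitude square 0; −1 → -1, wraps to 9, carry into field.
Longitude field O = 14; −1 → 13 = N.
Latitude square 1; +1 → 2.

NQ92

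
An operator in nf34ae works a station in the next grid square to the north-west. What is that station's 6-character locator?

Longitude subsquare a = 0; −1 → -1, wraps to 23 = x, carry into square.
Longitude square 3; −1 → 2.
Latitude subsquare e = 4; +1 → 5 = f.

NF24xf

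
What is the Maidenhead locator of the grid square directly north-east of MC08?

Longitude square 0; +1 → 1.
Latitude square 8; +1 → 9.

MC19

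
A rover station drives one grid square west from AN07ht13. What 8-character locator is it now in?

Longitude extended square 1; −1 → 0.
The latitude characters are unchanged.

AN07ht03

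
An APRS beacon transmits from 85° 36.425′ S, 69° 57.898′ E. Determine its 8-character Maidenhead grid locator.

Shift to the Maidenhead origin (180°W, 90°S): lon 249.96497, lat 4.39292.
Field: lon ⌊249.96497/20⌋ = 12 → M; lat ⌊4.39292/10⌋ = 0 → A.
Square: lon ⌊9.96497/2⌋ = 4; lat ⌊4.39292/1⌋ = 4.
Subsquare: lon ⌊1.96497/0.0833333⌋ = 23 → x; lat ⌊0.39292/0.0416667⌋ = 9 → j.
Extended square: lon ⌊0.04830/0.00833333⌋ = 5; lat ⌊0.01792/0.00416667⌋ = 4.

MA44xj54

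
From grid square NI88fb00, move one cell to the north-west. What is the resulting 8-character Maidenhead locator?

Longitude extended square 0; −1 → -1, wraps to 9, carry into subsquare.
Longitude subsquare f = 5; −1 → 4 = e.
Latitude extended square 0; +1 → 1.

NI88eb91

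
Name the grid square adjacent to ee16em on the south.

EE16el

Latitude subsquare m = 12; −1 → 11 = l.
The longitude characters are unchanged.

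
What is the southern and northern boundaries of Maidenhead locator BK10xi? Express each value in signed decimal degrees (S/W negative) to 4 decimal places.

Field B=1, K=10: +1·20° lon, +10·10° lat → SW at lon -160°, lat 10°.
Square 1, 0: +1·2° lon, +0·1° lat → SW at lon -158°, lat 10°.
Subsquare x=23, i=8: +23·0.0833333° lon, +8·0.0416667° lat → SW at lon -156.083°, lat 10.3333°.
Cell spans 0.0833333° lon × 0.0416667° lat.
south 10.3333, north 10.3750.

10.3333, 10.3750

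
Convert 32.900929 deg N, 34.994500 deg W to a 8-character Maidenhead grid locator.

HM22mv06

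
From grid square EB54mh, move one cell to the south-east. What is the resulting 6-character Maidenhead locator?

EB54ng

Longitude subsquare m = 12; +1 → 13 = n.
Latitude subsquare h = 7; −1 → 6 = g.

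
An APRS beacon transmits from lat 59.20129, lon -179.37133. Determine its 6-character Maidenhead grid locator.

AO09he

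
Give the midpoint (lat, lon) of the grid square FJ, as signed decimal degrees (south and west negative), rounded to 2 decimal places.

5.00, -70.00

Field F=5, J=9: +5·20° lon, +9·10° lat → SW at lon -80°, lat 0°.
Cell spans 20° lon × 10° lat. Centre is SW corner plus half of each.
latitude 5.00, longitude -70.00.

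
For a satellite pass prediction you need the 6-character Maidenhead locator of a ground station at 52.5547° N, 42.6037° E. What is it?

Add 180° to longitude and 90° to latitude: 222.6037, 142.5547.
Field: 222.6037/20 → 11 → L, 142.5547/10 → 14 → O; chars LO.
Square: 2.6037/2 → 1, 2.5547/1 → 2; chars 12.
Subsquare: 0.6037/0.0833333 → 7 → h, 0.5547/0.0416667 → 13 → n; chars hn.

LO12hn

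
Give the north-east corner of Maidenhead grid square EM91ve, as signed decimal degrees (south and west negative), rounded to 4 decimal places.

Field E=4, M=12: +4·20° lon, +12·10° lat → SW at lon -100°, lat 30°.
Square 9, 1: +9·2° lon, +1·1° lat → SW at lon -82°, lat 31°.
Subsquare v=21, e=4: +21·0.0833333° lon, +4·0.0416667° lat → SW at lon -80.25°, lat 31.1667°.
Cell spans 0.0833333° lon × 0.0416667° lat. NE corner is SW corner plus one full cell.
latitude 31.2083, longitude -80.1667.

31.2083, -80.1667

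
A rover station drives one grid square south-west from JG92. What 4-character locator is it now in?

Longitude square 9; −1 → 8.
Latitude square 2; −1 → 1.

JG81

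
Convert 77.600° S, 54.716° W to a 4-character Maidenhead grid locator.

GB22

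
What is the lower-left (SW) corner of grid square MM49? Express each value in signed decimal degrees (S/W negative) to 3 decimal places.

39.000, 68.000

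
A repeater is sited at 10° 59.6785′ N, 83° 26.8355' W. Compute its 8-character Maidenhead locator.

EK80gx68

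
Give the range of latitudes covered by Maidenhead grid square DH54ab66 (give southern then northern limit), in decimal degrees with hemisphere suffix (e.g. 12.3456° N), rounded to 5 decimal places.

15.93333° S, 15.92917° S

Field D=3, H=7: +3·20° lon, +7·10° lat → SW at lon -120°, lat -20°.
Square 5, 4: +5·2° lon, +4·1° lat → SW at lon -110°, lat -16°.
Subsquare a=0, b=1: +0·0.0833333° lon, +1·0.0416667° lat → SW at lon -110°, lat -15.9583°.
Extended square 6, 6: +6·0.00833333° lon, +6·0.00416667° lat → SW at lon -109.95°, lat -15.9333°.
Cell spans 0.00833333° lon × 0.00416667° lat.
south 15.93333° S, north 15.92917° S.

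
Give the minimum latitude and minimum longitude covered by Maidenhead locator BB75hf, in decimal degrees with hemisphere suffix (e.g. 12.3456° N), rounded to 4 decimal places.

74.7917° S, 145.4167° W

Field B=1, B=1: +1·20° lon, +1·10° lat → SW at lon -160°, lat -80°.
Square 7, 5: +7·2° lon, +5·1° lat → SW at lon -146°, lat -75°.
Subsquare h=7, f=5: +7·0.0833333° lon, +5·0.0416667° lat → SW at lon -145.417°, lat -74.7917°.
latitude 74.7917° S, longitude 145.4167° W.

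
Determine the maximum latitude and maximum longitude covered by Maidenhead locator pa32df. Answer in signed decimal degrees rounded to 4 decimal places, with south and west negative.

-87.7500, 126.3333

Field P=15, A=0: +15·20° lon, +0·10° lat → SW at lon 120°, lat -90°.
Square 3, 2: +3·2° lon, +2·1° lat → SW at lon 126°, lat -88°.
Subsquare d=3, f=5: +3·0.0833333° lon, +5·0.0416667° lat → SW at lon 126.25°, lat -87.7917°.
Cell spans 0.0833333° lon × 0.0416667° lat. NE corner is SW corner plus one full cell.
latitude -87.7500, longitude 126.3333.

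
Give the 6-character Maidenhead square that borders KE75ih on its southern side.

Latitude subsquare h = 7; −1 → 6 = g.
The longitude characters are unchanged.

KE75ig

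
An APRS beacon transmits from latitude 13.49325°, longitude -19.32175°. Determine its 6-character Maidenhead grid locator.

IK03il

Add 180° to longitude and 90° to latitude: 160.6782, 103.4933.
Field: 160.6782/20 → 8 → I, 103.4933/10 → 10 → K; chars IK.
Square: 0.6782/2 → 0, 3.4933/1 → 3; chars 03.
Subsquare: 0.6782/0.0833333 → 8 → i, 0.4933/0.0416667 → 11 → l; chars il.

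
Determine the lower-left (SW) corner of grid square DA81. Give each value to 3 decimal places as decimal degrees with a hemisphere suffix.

Field D=3, A=0: +3·20° lon, +0·10° lat → SW at lon -120°, lat -90°.
Square 8, 1: +8·2° lon, +1·1° lat → SW at lon -104°, lat -89°.
latitude 89.000° S, longitude 104.000° W.

89.000° S, 104.000° W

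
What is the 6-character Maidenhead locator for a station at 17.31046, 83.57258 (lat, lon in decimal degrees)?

NK17sh

Add 180° to longitude and 90° to latitude: 263.5726, 107.3105.
Field (20°×10°, letters A–R): lon ⌊263.5726/20⌋ = 13 → N; lat ⌊107.3105/10⌋ = 10 → K.
Square (2°×1°, digits 0–9): lon ⌊3.5726/2⌋ = 1; lat ⌊7.3105/1⌋ = 7.
Subsquare (5′×2.5′, letters a–x): lon ⌊1.5726/0.0833333⌋ = 18 → s; lat ⌊0.3105/0.0416667⌋ = 7 → h.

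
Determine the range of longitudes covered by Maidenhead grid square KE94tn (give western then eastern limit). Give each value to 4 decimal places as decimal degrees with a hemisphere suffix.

39.5833° E, 39.6667° E

Field K=10, E=4: +10·20° lon, +4·10° lat → SW at lon 20°, lat -50°.
Square 9, 4: +9·2° lon, +4·1° lat → SW at lon 38°, lat -46°.
Subsquare t=19, n=13: +19·0.0833333° lon, +13·0.0416667° lat → SW at lon 39.5833°, lat -45.4583°.
Cell spans 0.0833333° lon × 0.0416667° lat.
west 39.5833° E, east 39.6667° E.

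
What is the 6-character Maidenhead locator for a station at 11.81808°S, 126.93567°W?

CH68me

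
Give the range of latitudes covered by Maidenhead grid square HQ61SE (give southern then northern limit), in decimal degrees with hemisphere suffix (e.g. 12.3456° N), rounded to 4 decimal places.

71.1667° N, 71.2083° N

Field H=7, Q=16: +7·20° lon, +16·10° lat → SW at lon -40°, lat 70°.
Square 6, 1: +6·2° lon, +1·1° lat → SW at lon -28°, lat 71°.
Subsquare s=18, e=4: +18·0.0833333° lon, +4·0.0416667° lat → SW at lon -26.5°, lat 71.1667°.
Cell spans 0.0833333° lon × 0.0416667° lat.
south 71.1667° N, north 71.2083° N.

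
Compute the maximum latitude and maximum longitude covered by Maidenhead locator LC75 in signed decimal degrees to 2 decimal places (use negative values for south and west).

Field L=11, C=2: +11·20° lon, +2·10° lat → SW at lon 40°, lat -70°.
Square 7, 5: +7·2° lon, +5·1° lat → SW at lon 54°, lat -65°.
Cell spans 2° lon × 1° lat. NE corner is SW corner plus one full cell.
latitude -64.00, longitude 56.00.

-64.00, 56.00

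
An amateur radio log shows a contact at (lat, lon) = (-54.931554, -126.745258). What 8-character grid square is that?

CD65pb06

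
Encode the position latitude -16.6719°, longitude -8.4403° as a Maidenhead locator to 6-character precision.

IH53sh

Add 180° to longitude and 90° to latitude: 171.5597, 73.3281.
Field: 171.5597/20 → 8 → I, 73.3281/10 → 7 → H; chars IH.
Square: 11.5597/2 → 5, 3.3281/1 → 3; chars 53.
Subsquare: 1.5597/0.0833333 → 18 → s, 0.3281/0.0416667 → 7 → h; chars sh.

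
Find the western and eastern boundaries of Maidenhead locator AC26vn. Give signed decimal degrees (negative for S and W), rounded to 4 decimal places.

-174.2500, -174.1667

Field A=0, C=2: +0·20° lon, +2·10° lat → SW at lon -180°, lat -70°.
Square 2, 6: +2·2° lon, +6·1° lat → SW at lon -176°, lat -64°.
Subsquare v=21, n=13: +21·0.0833333° lon, +13·0.0416667° lat → SW at lon -174.25°, lat -63.4583°.
Cell spans 0.0833333° lon × 0.0416667° lat.
west -174.2500, east -174.1667.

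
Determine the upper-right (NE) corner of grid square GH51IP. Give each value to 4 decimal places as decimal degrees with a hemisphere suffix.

18.3333° S, 49.2500° W

Field G=6, H=7: +6·20° lon, +7·10° lat → SW at lon -60°, lat -20°.
Square 5, 1: +5·2° lon, +1·1° lat → SW at lon -50°, lat -19°.
Subsquare i=8, p=15: +8·0.0833333° lon, +15·0.0416667° lat → SW at lon -49.3333°, lat -18.375°.
Cell spans 0.0833333° lon × 0.0416667° lat. NE corner is SW corner plus one full cell.
latitude 18.3333° S, longitude 49.2500° W.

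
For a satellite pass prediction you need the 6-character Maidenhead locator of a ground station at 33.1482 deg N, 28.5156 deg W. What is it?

Shift to the Maidenhead origin (180°W, 90°S): lon 151.4844, lat 123.1482.
Field (20°×10°, letters A–R): lon ⌊151.4844/20⌋ = 7 → H; lat ⌊123.1482/10⌋ = 12 → M.
Square (2°×1°, digits 0–9): lon ⌊11.4844/2⌋ = 5; lat ⌊3.1482/1⌋ = 3.
Subsquare (5′×2.5′, letters a–x): lon ⌊1.4844/0.0833333⌋ = 17 → r; lat ⌊0.1482/0.0416667⌋ = 3 → d.

HM53rd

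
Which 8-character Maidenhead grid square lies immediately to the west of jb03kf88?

JB03kf78

Longitude extended square 8; −1 → 7.
The latitude characters are unchanged.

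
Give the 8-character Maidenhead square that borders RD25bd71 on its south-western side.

RD25bd60

Longitude extended square 7; −1 → 6.
Latitude extended square 1; −1 → 0.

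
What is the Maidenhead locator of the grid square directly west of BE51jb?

Longitude subsquare j = 9; −1 → 8 = i.
The latitude characters are unchanged.

BE51ib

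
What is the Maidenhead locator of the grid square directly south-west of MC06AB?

Longitude subsquare a = 0; −1 → -1, wraps to 23 = x, carry into square.
Longitude square 0; −1 → -1, wraps to 9, carry into field.
Longitude field M = 12; −1 → 11 = L.
Latitude subsquare b = 1; −1 → 0 = a.

LC96xa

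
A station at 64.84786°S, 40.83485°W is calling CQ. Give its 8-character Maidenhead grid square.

GC95nd96

Add 180° to longitude and 90° to latitude: 139.16515, 25.15214.
Field: 139.16515/20 → 6 → G, 25.15214/10 → 2 → C; chars GC.
Square: 19.16515/2 → 9, 5.15214/1 → 5; chars 95.
Subsquare: 1.16515/0.0833333 → 13 → n, 0.15214/0.0416667 → 3 → d; chars nd.
Extended square: 0.08182/0.00833333 → 9, 0.02714/0.00416667 → 6; chars 96.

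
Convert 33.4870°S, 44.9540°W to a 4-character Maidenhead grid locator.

Offset from 180°W / 90°S: lon 135.05°, lat 56.51°.
Field: 135.05/20 → 6 → G, 56.51/10 → 5 → F; chars GF.
Square: 15.05/2 → 7, 6.51/1 → 6; chars 76.

GF76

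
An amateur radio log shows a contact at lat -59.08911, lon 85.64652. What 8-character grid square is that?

ND20tv78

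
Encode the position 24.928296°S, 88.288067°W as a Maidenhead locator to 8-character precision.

EG55ub57

Offset from 180°W / 90°S: lon 91.71193°, lat 65.07170°.
Field: lon ⌊91.71193/20⌋ = 4 → E; lat ⌊65.07170/10⌋ = 6 → G.
Square: lon ⌊11.71193/2⌋ = 5; lat ⌊5.07170/1⌋ = 5.
Subsquare: lon ⌊1.71193/0.0833333⌋ = 20 → u; lat ⌊0.07170/0.0416667⌋ = 1 → b.
Extended square: lon ⌊0.04527/0.00833333⌋ = 5; lat ⌊0.03004/0.00416667⌋ = 7.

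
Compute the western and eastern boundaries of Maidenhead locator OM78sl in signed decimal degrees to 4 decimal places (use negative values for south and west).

Field O=14, M=12: +14·20° lon, +12·10° lat → SW at lon 100°, lat 30°.
Square 7, 8: +7·2° lon, +8·1° lat → SW at lon 114°, lat 38°.
Subsquare s=18, l=11: +18·0.0833333° lon, +11·0.0416667° lat → SW at lon 115.5°, lat 38.4583°.
Cell spans 0.0833333° lon × 0.0416667° lat.
west 115.5000, east 115.5833.

115.5000, 115.5833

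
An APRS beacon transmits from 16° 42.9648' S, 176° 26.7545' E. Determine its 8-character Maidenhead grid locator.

Add 180° to longitude and 90° to latitude: 356.44591, 73.28392.
Field: 356.44591/20 → 17 → R, 73.28392/10 → 7 → H; chars RH.
Square: 16.44591/2 → 8, 3.28392/1 → 3; chars 83.
Subsquare: 0.44591/0.0833333 → 5 → f, 0.28392/0.0416667 → 6 → g; chars fg.
Extended square: 0.02924/0.00833333 → 3, 0.03392/0.00416667 → 8; chars 38.

RH83fg38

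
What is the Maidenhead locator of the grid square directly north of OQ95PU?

OQ95pv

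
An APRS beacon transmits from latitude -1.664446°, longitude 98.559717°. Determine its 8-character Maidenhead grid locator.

Shift to the Maidenhead origin (180°W, 90°S): lon 278.55972, lat 88.33555.
Field (20°×10°, letters A–R): 278.55972/20 → 13 → N, 88.33555/10 → 8 → I; chars NI.
Square (2°×1°, digits 0–9): 18.55972/2 → 9, 8.33555/1 → 8; chars 98.
Subsquare (5′×2.5′, letters a–x): 0.55972/0.0833333 → 6 → g, 0.33555/0.0416667 → 8 → i; chars gi.
Extended square (30″×15″, digits 0–9): 0.05972/0.00833333 → 7, 0.00222/0.00416667 → 0; chars 70.

NI98gi70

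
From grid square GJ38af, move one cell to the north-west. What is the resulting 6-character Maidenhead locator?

Longitude subsquare a = 0; −1 → -1, wraps to 23 = x, carry into square.
Longitude square 3; −1 → 2.
Latitude subsquare f = 5; +1 → 6 = g.

GJ28xg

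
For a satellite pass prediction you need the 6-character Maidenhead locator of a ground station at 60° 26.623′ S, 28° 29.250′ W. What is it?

HC59sn

Add 180° to longitude and 90° to latitude: 151.5125, 29.5563.
Field: lon ⌊151.5125/20⌋ = 7 → H; lat ⌊29.5563/10⌋ = 2 → C.
Square: lon ⌊11.5125/2⌋ = 5; lat ⌊9.5563/1⌋ = 9.
Subsquare: lon ⌊1.5125/0.0833333⌋ = 18 → s; lat ⌊0.5563/0.0416667⌋ = 13 → n.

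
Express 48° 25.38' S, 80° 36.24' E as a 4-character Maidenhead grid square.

Add 180° to longitude and 90° to latitude: 260.60, 41.58.
Field (20°×10°, letters A–R): 260.60/20 → 13 → N, 41.58/10 → 4 → E; chars NE.
Square (2°×1°, digits 0–9): 0.60/2 → 0, 1.58/1 → 1; chars 01.

NE01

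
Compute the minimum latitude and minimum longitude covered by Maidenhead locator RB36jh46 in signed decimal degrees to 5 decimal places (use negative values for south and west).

Field R=17, B=1: +17·20° lon, +1·10° lat → SW at lon 160°, lat -80°.
Square 3, 6: +3·2° lon, +6·1° lat → SW at lon 166°, lat -74°.
Subsquare j=9, h=7: +9·0.0833333° lon, +7·0.0416667° lat → SW at lon 166.75°, lat -73.7083°.
Extended square 4, 6: +4·0.00833333° lon, +6·0.00416667° lat → SW at lon 166.783°, lat -73.6833°.
latitude -73.68333, longitude 166.78333.

-73.68333, 166.78333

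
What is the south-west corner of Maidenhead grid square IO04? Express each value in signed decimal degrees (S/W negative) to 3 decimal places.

54.000, -20.000

Field I=8, O=14: +8·20° lon, +14·10° lat → SW at lon -20°, lat 50°.
Square 0, 4: +0·2° lon, +4·1° lat → SW at lon -20°, lat 54°.
latitude 54.000, longitude -20.000.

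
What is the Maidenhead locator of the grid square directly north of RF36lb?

RF36lc

Latitude subsquare b = 1; +1 → 2 = c.
The longitude characters are unchanged.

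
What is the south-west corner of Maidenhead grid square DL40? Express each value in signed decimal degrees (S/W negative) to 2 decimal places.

20.00, -112.00

Field D=3, L=11: +3·20° lon, +11·10° lat → SW at lon -120°, lat 20°.
Square 4, 0: +4·2° lon, +0·1° lat → SW at lon -112°, lat 20°.
latitude 20.00, longitude -112.00.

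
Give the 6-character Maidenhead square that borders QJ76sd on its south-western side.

Longitude subsquare s = 18; −1 → 17 = r.
Latitude subsquare d = 3; −1 → 2 = c.

QJ76rc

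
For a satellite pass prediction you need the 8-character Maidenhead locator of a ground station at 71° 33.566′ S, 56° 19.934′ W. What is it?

Offset from 180°W / 90°S: lon 123.66777°, lat 18.44057°.
Field: lon ⌊123.66777/20⌋ = 6 → G; lat ⌊18.44057/10⌋ = 1 → B.
Square: lon ⌊3.66777/2⌋ = 1; lat ⌊8.44057/1⌋ = 8.
Subsquare: lon ⌊1.66777/0.0833333⌋ = 20 → u; lat ⌊0.44057/0.0416667⌋ = 10 → k.
Extended square: lon ⌊0.00110/0.00833333⌋ = 0; lat ⌊0.02390/0.00416667⌋ = 5.

GB18uk05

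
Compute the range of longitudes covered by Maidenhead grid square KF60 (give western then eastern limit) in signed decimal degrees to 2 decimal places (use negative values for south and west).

Field K=10, F=5: +10·20° lon, +5·10° lat → SW at lon 20°, lat -40°.
Square 6, 0: +6·2° lon, +0·1° lat → SW at lon 32°, lat -40°.
Cell spans 2° lon × 1° lat.
west 32.00, east 34.00.

32.00, 34.00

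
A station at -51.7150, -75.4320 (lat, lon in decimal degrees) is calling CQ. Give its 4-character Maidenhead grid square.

FD28

Offset from 180°W / 90°S: lon 104.57°, lat 38.28°.
Field: lon ⌊104.57/20⌋ = 5 → F; lat ⌊38.28/10⌋ = 3 → D.
Square: lon ⌊4.57/2⌋ = 2; lat ⌊8.28/1⌋ = 8.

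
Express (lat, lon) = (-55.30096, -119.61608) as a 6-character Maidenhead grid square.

DD04eq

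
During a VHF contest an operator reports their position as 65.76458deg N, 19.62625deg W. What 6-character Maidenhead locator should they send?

IP05es

Offset from 180°W / 90°S: lon 160.3738°, lat 155.7646°.
Field (20°×10°, letters A–R): lon ⌊160.3738/20⌋ = 8 → I; lat ⌊155.7646/10⌋ = 15 → P.
Square (2°×1°, digits 0–9): lon ⌊0.3738/2⌋ = 0; lat ⌊5.7646/1⌋ = 5.
Subsquare (5′×2.5′, letters a–x): lon ⌊0.3738/0.0833333⌋ = 4 → e; lat ⌊0.7646/0.0416667⌋ = 18 → s.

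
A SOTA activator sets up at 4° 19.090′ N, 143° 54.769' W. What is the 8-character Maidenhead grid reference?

Offset from 180°W / 90°S: lon 36.08718°, lat 94.31817°.
Field (20°×10°, letters A–R): lon ⌊36.08718/20⌋ = 1 → B; lat ⌊94.31817/10⌋ = 9 → J.
Square (2°×1°, digits 0–9): lon ⌊16.08718/2⌋ = 8; lat ⌊4.31817/1⌋ = 4.
Subsquare (5′×2.5′, letters a–x): lon ⌊0.08718/0.0833333⌋ = 1 → b; lat ⌊0.31817/0.0416667⌋ = 7 → h.
Extended square (30″×15″, digits 0–9): lon ⌊0.00385/0.00833333⌋ = 0; lat ⌊0.02650/0.00416667⌋ = 6.

BJ84bh06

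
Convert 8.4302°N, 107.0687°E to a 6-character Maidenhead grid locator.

Offset from 180°W / 90°S: lon 287.0687°, lat 98.4302°.
Field (20°×10°, letters A–R): lon ⌊287.0687/20⌋ = 14 → O; lat ⌊98.4302/10⌋ = 9 → J.
Square (2°×1°, digits 0–9): lon ⌊7.0687/2⌋ = 3; lat ⌊8.4302/1⌋ = 8.
Subsquare (5′×2.5′, letters a–x): lon ⌊1.0687/0.0833333⌋ = 12 → m; lat ⌊0.4302/0.0416667⌋ = 10 → k.

OJ38mk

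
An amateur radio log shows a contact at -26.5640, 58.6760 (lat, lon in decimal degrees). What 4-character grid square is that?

LG93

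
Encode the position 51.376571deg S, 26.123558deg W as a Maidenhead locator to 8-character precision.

HD68wo59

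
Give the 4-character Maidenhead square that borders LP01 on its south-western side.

Longitude square 0; −1 → -1, wraps to 9, carry into field.
Longitude field L = 11; −1 → 10 = K.
Latitude square 1; −1 → 0.

KP90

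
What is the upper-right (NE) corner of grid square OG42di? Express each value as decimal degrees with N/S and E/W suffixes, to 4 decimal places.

Field O=14, G=6: +14·20° lon, +6·10° lat → SW at lon 100°, lat -30°.
Square 4, 2: +4·2° lon, +2·1° lat → SW at lon 108°, lat -28°.
Subsquare d=3, i=8: +3·0.0833333° lon, +8·0.0416667° lat → SW at lon 108.25°, lat -27.6667°.
Cell spans 0.0833333° lon × 0.0416667° lat. NE corner is SW corner plus one full cell.
latitude 27.6250° S, longitude 108.3333° E.

27.6250° S, 108.3333° E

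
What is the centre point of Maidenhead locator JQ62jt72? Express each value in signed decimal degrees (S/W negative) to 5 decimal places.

72.80208, 12.81250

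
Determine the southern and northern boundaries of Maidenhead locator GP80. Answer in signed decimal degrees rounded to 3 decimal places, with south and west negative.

60.000, 61.000

Field G=6, P=15: +6·20° lon, +15·10° lat → SW at lon -60°, lat 60°.
Square 8, 0: +8·2° lon, +0·1° lat → SW at lon -44°, lat 60°.
Cell spans 2° lon × 1° lat.
south 60.000, north 61.000.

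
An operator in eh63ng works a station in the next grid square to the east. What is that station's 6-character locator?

EH63og

Longitude subsquare n = 13; +1 → 14 = o.
The latitude characters are unchanged.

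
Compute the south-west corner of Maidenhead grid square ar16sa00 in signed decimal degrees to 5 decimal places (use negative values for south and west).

Field A=0, R=17: +0·20° lon, +17·10° lat → SW at lon -180°, lat 80°.
Square 1, 6: +1·2° lon, +6·1° lat → SW at lon -178°, lat 86°.
Subsquare s=18, a=0: +18·0.0833333° lon, +0·0.0416667° lat → SW at lon -176.5°, lat 86°.
Extended square 0, 0: +0·0.00833333° lon, +0·0.00416667° lat → SW at lon -176.5°, lat 86°.
latitude 86.00000, longitude -176.50000.

86.00000, -176.50000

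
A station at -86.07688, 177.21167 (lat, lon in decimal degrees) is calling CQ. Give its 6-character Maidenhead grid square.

RA83ow

Add 180° to longitude and 90° to latitude: 357.2117, 3.9231.
Field: lon ⌊357.2117/20⌋ = 17 → R; lat ⌊3.9231/10⌋ = 0 → A.
Square: lon ⌊17.2117/2⌋ = 8; lat ⌊3.9231/1⌋ = 3.
Subsquare: lon ⌊1.2117/0.0833333⌋ = 14 → o; lat ⌊0.9231/0.0416667⌋ = 22 → w.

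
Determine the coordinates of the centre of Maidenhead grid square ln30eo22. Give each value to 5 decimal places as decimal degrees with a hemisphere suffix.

40.59375° N, 46.35417° E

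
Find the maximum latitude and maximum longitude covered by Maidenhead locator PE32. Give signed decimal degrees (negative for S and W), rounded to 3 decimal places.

-47.000, 128.000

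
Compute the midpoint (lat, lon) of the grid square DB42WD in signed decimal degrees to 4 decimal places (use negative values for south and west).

-77.8542, -110.1250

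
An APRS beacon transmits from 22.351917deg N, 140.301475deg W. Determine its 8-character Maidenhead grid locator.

Shift to the Maidenhead origin (180°W, 90°S): lon 39.69852, lat 112.35192.
Field: 39.69852/20 → 1 → B, 112.35192/10 → 11 → L; chars BL.
Square: 19.69852/2 → 9, 2.35192/1 → 2; chars 92.
Subsquare: 1.69852/0.0833333 → 20 → u, 0.35192/0.0416667 → 8 → i; chars ui.
Extended square: 0.03186/0.00833333 → 3, 0.01858/0.00416667 → 4; chars 34.

BL92ui34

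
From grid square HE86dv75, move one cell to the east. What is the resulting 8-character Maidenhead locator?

HE86dv85

Longitude extended square 7; +1 → 8.
The latitude characters are unchanged.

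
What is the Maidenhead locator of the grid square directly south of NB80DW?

NB80dv

Latitude subsquare w = 22; −1 → 21 = v.
The longitude characters are unchanged.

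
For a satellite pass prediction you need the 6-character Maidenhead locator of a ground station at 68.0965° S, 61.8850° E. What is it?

MC01wv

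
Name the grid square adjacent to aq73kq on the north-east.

AQ73lr

Longitude subsquare k = 10; +1 → 11 = l.
Latitude subsquare q = 16; +1 → 17 = r.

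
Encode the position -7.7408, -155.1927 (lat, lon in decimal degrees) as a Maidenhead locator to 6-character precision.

Shift to the Maidenhead origin (180°W, 90°S): lon 24.8073, lat 82.2592.
Field (20°×10°, letters A–R): 24.8073/20 → 1 → B, 82.2592/10 → 8 → I; chars BI.
Square (2°×1°, digits 0–9): 4.8073/2 → 2, 2.2592/1 → 2; chars 22.
Subsquare (5′×2.5′, letters a–x): 0.8073/0.0833333 → 9 → j, 0.2592/0.0416667 → 6 → g; chars jg.

BI22jg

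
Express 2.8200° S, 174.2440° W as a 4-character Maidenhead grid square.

AI27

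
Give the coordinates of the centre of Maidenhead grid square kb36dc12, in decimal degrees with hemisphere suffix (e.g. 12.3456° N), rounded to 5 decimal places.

73.90625° S, 26.26250° E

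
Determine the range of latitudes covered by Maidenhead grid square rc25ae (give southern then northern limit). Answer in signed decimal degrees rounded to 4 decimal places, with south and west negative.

-64.8333, -64.7917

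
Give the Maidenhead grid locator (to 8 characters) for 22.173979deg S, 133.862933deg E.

Shift to the Maidenhead origin (180°W, 90°S): lon 313.86293, lat 67.82602.
Field (20°×10°, letters A–R): lon ⌊313.86293/20⌋ = 15 → P; lat ⌊67.82602/10⌋ = 6 → G.
Square (2°×1°, digits 0–9): lon ⌊13.86293/2⌋ = 6; lat ⌊7.82602/1⌋ = 7.
Subsquare (5′×2.5′, letters a–x): lon ⌊1.86293/0.0833333⌋ = 22 → w; lat ⌊0.82602/0.0416667⌋ = 19 → t.
Extended square (30″×15″, digits 0–9): lon ⌊0.02960/0.00833333⌋ = 3; lat ⌊0.03435/0.00416667⌋ = 8.

PG67wt38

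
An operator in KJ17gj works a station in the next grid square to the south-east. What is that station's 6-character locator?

Longitude subsquare g = 6; +1 → 7 = h.
Latitude subsquare j = 9; −1 → 8 = i.

KJ17hi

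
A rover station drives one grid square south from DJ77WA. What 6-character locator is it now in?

Latitude subsquare a = 0; −1 → -1, wraps to 23 = x, carry into square.
Latitude square 7; −1 → 6.
The longitude characters are unchanged.

DJ76wx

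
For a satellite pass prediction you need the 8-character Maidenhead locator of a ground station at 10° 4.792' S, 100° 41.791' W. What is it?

DH99pw60

Shift to the Maidenhead origin (180°W, 90°S): lon 79.30348, lat 79.92013.
Field (20°×10°, letters A–R): lon ⌊79.30348/20⌋ = 3 → D; lat ⌊79.92013/10⌋ = 7 → H.
Square (2°×1°, digits 0–9): lon ⌊19.30348/2⌋ = 9; lat ⌊9.92013/1⌋ = 9.
Subsquare (5′×2.5′, letters a–x): lon ⌊1.30348/0.0833333⌋ = 15 → p; lat ⌊0.92013/0.0416667⌋ = 22 → w.
Extended square (30″×15″, digits 0–9): lon ⌊0.05348/0.00833333⌋ = 6; lat ⌊0.00347/0.00416667⌋ = 0.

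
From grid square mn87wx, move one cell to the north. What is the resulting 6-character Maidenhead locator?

Latitude subsquare x = 23; +1 → 24, wraps to 0 = a, carry into square.
Latitude square 7; +1 → 8.
The longitude characters are unchanged.

MN88wa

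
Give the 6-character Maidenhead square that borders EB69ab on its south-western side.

EB59xa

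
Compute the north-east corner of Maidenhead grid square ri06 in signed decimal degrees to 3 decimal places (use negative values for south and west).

-3.000, 162.000

Field R=17, I=8: +17·20° lon, +8·10° lat → SW at lon 160°, lat -10°.
Square 0, 6: +0·2° lon, +6·1° lat → SW at lon 160°, lat -4°.
Cell spans 2° lon × 1° lat. NE corner is SW corner plus one full cell.
latitude -3.000, longitude 162.000.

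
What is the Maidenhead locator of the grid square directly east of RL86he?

RL86ie

Longitude subsquare h = 7; +1 → 8 = i.
The latitude characters are unchanged.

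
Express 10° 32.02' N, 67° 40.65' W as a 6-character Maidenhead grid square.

FK60dm

Add 180° to longitude and 90° to latitude: 112.3225, 100.5337.
Field: 112.3225/20 → 5 → F, 100.5337/10 → 10 → K; chars FK.
Square: 12.3225/2 → 6, 0.5337/1 → 0; chars 60.
Subsquare: 0.3225/0.0833333 → 3 → d, 0.5337/0.0416667 → 12 → m; chars dm.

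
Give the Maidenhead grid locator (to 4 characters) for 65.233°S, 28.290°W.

HC54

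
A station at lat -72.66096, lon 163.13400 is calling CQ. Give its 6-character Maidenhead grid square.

RB17ni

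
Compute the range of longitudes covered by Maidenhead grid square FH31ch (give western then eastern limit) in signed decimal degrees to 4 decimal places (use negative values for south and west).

-73.8333, -73.7500

Field F=5, H=7: +5·20° lon, +7·10° lat → SW at lon -80°, lat -20°.
Square 3, 1: +3·2° lon, +1·1° lat → SW at lon -74°, lat -19°.
Subsquare c=2, h=7: +2·0.0833333° lon, +7·0.0416667° lat → SW at lon -73.8333°, lat -18.7083°.
Cell spans 0.0833333° lon × 0.0416667° lat.
west -73.8333, east -73.7500.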